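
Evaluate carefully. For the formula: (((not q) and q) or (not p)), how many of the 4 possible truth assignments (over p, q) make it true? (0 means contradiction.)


Check all 4 assignments:
p=0, q=0: 1
p=0, q=1: 1
p=1, q=0: 0
p=1, q=1: 0
Count of True = 2

2


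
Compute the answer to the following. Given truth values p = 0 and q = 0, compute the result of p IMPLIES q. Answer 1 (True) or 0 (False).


p = 0, q = 0
Operation: p IMPLIES q
Evaluate: 0 IMPLIES 0 = 1

1


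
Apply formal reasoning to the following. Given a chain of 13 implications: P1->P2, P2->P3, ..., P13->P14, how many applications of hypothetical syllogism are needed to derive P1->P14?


With 13 implications in a chain connecting 14 propositions:
P1->P2, P2->P3, ..., P13->P14
Steps needed = (number of implications) - 1 = 13 - 1 = 12

12


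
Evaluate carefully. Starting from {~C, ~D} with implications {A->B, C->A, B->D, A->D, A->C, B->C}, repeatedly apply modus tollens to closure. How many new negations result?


Initial negated facts: {~C, ~D}
Apply modus tollens to closure:
  ~D and B->D  =>  ~B
  ~D and A->D  =>  ~A
Final negated: {~A, ~B, ~C, ~D}
New negations: {~A, ~B}
Count = 2

2


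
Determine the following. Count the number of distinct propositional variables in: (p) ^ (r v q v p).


Identify each variable that appears in the formula.
Variables found: p, q, r
Count = 3

3


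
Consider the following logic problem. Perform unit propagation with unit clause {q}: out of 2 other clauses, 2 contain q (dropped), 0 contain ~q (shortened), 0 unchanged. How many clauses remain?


Satisfied (removed): 2
Shortened (remain): 0
Unchanged (remain): 0
Remaining = 0 + 0 = 0

0


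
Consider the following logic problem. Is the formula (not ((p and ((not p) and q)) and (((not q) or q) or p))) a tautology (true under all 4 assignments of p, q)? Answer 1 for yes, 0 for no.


Check all 4 assignments:
p=0, q=0: 1
p=0, q=1: 1
p=1, q=0: 1
p=1, q=1: 1
Satisfying count = 4/4.
Tautology iff count = 4: yes.

1


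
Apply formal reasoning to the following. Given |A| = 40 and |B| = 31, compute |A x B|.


The Cartesian product A x B contains all ordered pairs (a, b).
|A x B| = |A| * |B| = 40 * 31 = 1240

1240


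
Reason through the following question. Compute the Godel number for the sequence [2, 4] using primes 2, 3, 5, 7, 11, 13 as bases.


Encode each element as an exponent of the corresponding prime:
  2^2 = 4
  3^4 = 81
Product = 4 * 81 = 324

324


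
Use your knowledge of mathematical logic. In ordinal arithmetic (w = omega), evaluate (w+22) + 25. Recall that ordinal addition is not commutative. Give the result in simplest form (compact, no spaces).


Compute (w+22) + 25.
Ordinal + is associative but NOT commutative; for finite n>0, n + w = w but w + n stays w+n.
By associativity: (w+22) + 25 = w + (22+25) = w+47.
Result = w+47

w+47


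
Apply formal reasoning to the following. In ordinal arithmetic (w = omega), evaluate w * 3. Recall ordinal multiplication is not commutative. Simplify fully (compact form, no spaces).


Compute w * 3.
Ordinal * is associative and left-distributive over +, but NOT commutative; for finite n>1, n*w = w but w*n stays w*n.
w * 3 means 3 copies of w concatenated: w*3.
Result = w*3

w*3


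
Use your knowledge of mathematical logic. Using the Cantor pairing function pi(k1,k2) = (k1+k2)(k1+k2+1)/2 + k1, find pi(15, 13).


k1 + k2 = 28
(k1+k2)(k1+k2+1)/2 = 28 * 29 / 2 = 406
pi = 406 + 15 = 421

421


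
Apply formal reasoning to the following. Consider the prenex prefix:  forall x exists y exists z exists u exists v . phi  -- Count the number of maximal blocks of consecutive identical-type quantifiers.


Quantifier-type sequence: A E E E E  (A=forall, E=exists)
Group into maximal same-type runs:
  Ax1 | Ex4
Number of blocks = 2

2


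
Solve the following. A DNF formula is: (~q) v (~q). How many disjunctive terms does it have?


A DNF formula is a disjunction of terms (conjunctions).
Terms are separated by v.
Counting the disjuncts: 2 terms.

2


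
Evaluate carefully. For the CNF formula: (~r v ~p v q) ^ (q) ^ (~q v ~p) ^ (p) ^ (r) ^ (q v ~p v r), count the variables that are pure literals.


Check each variable for pure literal status:
p: mixed (not pure)
q: mixed (not pure)
r: mixed (not pure)
Pure literal count = 0

0


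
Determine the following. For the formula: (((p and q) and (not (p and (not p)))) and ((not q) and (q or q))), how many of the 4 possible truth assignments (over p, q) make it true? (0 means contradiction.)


Check all 4 assignments:
p=0, q=0: 0
p=0, q=1: 0
p=1, q=0: 0
p=1, q=1: 0
Count of True = 0

0


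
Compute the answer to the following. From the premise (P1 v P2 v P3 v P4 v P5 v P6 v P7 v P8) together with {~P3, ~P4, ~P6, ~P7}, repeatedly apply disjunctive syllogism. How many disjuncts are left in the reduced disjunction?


Original disjuncts (8): P1, P2, P3, P4, P5, P6, P7, P8
Negated (eliminate): ~P3, ~P4, ~P6, ~P7
Remaining disjuncts: P1, P2, P5, P8
Count = 8 - 4 = 4

4


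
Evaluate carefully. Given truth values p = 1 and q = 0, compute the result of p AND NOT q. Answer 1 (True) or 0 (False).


p = 1, q = 0
Operation: p AND NOT q
Evaluate: 1 AND NOT 0 = 1

1


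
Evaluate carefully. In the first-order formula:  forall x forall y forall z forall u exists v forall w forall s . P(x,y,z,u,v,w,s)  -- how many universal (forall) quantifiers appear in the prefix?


Quantifier prefix: forall x forall y forall z forall u exists v forall w forall s
Mark each quantifier type:
  U U U U E U U
Universal count = 6, Existential count = 1
Asked for universal (forall) quantifiers: 6

6


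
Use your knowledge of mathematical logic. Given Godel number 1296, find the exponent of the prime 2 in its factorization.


Factorize 1296 by dividing by 2 repeatedly.
Division steps: 2 divides 1296 exactly 4 time(s).
Exponent of 2 = 4

4


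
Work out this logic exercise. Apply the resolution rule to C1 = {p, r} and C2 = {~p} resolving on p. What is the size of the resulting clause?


Remove p from C1 and ~p from C2.
C1 remainder: {r}
C2 remainder: {}
Union (resolvent): {r}
Resolvent has 1 literal(s).

1


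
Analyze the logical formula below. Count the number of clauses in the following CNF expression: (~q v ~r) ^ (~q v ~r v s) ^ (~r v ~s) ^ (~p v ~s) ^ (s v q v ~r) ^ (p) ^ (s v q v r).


A CNF formula is a conjunction of clauses.
Clauses are separated by ^.
Counting the conjuncts: 7 clauses.

7


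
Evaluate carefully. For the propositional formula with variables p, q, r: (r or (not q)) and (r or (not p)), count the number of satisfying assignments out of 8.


Evaluate all 8 assignments for p, q, r:
p=0, q=0, r=0: 1
p=0, q=0, r=1: 1
p=0, q=1, r=0: 0
p=0, q=1, r=1: 1
p=1, q=0, r=0: 0
p=1, q=0, r=1: 1
p=1, q=1, r=0: 0
p=1, q=1, r=1: 1
Satisfying count = 5

5


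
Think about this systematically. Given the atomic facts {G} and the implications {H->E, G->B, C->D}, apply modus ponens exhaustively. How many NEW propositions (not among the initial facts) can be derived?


Initial facts: {G}
Apply modus ponens to closure:
  G and G->B  =>  B
Final known: {B, G}
New propositions: {B}
Count = 1

1


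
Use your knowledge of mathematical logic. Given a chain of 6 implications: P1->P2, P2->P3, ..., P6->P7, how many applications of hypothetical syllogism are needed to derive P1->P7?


With 6 implications in a chain connecting 7 propositions:
P1->P2, P2->P3, ..., P6->P7
Steps needed = (number of implications) - 1 = 6 - 1 = 5

5


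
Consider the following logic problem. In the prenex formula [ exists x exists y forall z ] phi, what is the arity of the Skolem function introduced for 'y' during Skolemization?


Quantifier prefix: exists x exists y forall z
'y' is existentially quantified at position 2.
No universal quantifiers precede it.
Skolem function arity = 0 (a Skolem constant)

0


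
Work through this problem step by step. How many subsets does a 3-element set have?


The power set of a set with n elements has 2^n elements.
|P(S)| = 2^3 = 8

8


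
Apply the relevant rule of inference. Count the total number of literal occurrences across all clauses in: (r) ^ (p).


Counting literals in each clause:
Clause 1: 1 literal(s)
Clause 2: 1 literal(s)
Total = 2

2


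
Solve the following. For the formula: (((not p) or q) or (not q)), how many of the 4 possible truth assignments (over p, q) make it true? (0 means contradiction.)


Check all 4 assignments:
p=0, q=0: 1
p=0, q=1: 1
p=1, q=0: 1
p=1, q=1: 1
Count of True = 4

4


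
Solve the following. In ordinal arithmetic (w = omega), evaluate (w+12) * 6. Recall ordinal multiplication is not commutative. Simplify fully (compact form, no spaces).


Compute (w+12) * 6.
Ordinal * is associative and left-distributive over +, but NOT commutative; for finite n>1, n*w = w but w*n stays w*n.
(w+12) * 6 = (w+12) repeated 6 times. Each intermediate +12 is absorbed by the following w; only the last survives: w*6+12.
Result = w*6+12

w*6+12


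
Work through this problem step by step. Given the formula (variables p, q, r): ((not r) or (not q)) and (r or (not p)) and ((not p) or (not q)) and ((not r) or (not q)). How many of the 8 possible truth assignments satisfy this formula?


Evaluate all 8 assignments for p, q, r:
p=0, q=0, r=0: 1
p=0, q=0, r=1: 1
p=0, q=1, r=0: 1
p=0, q=1, r=1: 0
p=1, q=0, r=0: 0
p=1, q=0, r=1: 1
p=1, q=1, r=0: 0
p=1, q=1, r=1: 0
Satisfying count = 4

4


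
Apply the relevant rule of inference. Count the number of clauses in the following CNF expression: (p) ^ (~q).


A CNF formula is a conjunction of clauses.
Clauses are separated by ^.
Counting the conjuncts: 2 clauses.

2


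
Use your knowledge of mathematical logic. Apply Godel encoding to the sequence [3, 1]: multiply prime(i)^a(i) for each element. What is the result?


Encode each element as an exponent of the corresponding prime:
  2^3 = 8
  3^1 = 3
Product = 8 * 3 = 24

24


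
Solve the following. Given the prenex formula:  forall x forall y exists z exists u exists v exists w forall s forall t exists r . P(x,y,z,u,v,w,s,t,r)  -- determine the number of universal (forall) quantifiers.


Quantifier prefix: forall x forall y exists z exists u exists v exists w forall s forall t exists r
Mark each quantifier type:
  U U E E E E U U E
Universal count = 4, Existential count = 5
Asked for universal (forall) quantifiers: 4

4


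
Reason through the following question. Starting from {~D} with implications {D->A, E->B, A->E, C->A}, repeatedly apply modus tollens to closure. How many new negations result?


Initial negated facts: {~D}
Apply modus tollens to closure:
  (no implication fires)
Final negated: {~D}
New negations: {(none)}
Count = 0

0


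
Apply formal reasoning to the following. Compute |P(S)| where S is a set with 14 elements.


The power set of a set with n elements has 2^n elements.
|P(S)| = 2^14 = 16384

16384


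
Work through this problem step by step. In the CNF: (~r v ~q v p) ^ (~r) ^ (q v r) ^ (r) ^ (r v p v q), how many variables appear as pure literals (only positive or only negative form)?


Check each variable for pure literal status:
p: pure positive
q: mixed (not pure)
r: mixed (not pure)
Pure literal count = 1

1


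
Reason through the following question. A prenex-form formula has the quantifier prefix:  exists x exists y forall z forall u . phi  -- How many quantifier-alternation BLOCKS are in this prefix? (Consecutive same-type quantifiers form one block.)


Quantifier-type sequence: E E A A  (A=forall, E=exists)
Group into maximal same-type runs:
  Ex2 | Ax2
Number of blocks = 2

2


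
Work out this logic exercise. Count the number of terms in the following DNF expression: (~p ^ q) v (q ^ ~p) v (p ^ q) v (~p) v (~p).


A DNF formula is a disjunction of terms (conjunctions).
Terms are separated by v.
Counting the disjuncts: 5 terms.

5


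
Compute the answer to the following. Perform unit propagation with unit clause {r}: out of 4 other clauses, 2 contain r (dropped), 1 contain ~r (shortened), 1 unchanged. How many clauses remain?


Satisfied (removed): 2
Shortened (remain): 1
Unchanged (remain): 1
Remaining = 1 + 1 = 2

2


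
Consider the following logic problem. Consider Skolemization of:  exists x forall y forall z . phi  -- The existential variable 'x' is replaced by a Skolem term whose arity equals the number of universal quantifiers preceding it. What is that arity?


Quantifier prefix: exists x forall y forall z
'x' is existentially quantified at position 1.
No universal quantifiers precede it.
Skolem function arity = 0 (a Skolem constant)

0


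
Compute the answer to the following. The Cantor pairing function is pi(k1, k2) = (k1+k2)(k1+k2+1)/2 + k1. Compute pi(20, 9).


k1 + k2 = 29
(k1+k2)(k1+k2+1)/2 = 29 * 30 / 2 = 435
pi = 435 + 20 = 455

455


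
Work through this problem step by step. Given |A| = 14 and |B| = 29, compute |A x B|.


The Cartesian product A x B contains all ordered pairs (a, b).
|A x B| = |A| * |B| = 14 * 29 = 406

406


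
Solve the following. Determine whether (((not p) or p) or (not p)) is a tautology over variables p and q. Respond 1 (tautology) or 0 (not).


Check all 4 assignments:
p=0, q=0: 1
p=0, q=1: 1
p=1, q=0: 1
p=1, q=1: 1
Satisfying count = 4/4.
Tautology iff count = 4: yes.

1


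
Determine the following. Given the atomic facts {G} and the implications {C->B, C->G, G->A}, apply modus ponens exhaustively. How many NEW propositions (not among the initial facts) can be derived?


Initial facts: {G}
Apply modus ponens to closure:
  G and G->A  =>  A
Final known: {A, G}
New propositions: {A}
Count = 1

1


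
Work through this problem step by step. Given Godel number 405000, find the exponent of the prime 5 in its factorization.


Factorize 405000 by dividing by 5 repeatedly.
Division steps: 5 divides 405000 exactly 4 time(s).
Exponent of 5 = 4

4


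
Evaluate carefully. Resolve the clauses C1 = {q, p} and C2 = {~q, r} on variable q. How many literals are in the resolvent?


Remove q from C1 and ~q from C2.
C1 remainder: {p}
C2 remainder: {r}
Union (resolvent): {p, r}
Resolvent has 2 literal(s).

2


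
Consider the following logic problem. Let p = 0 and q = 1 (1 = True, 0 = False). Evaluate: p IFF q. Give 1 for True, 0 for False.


p = 0, q = 1
Operation: p IFF q
Evaluate: 0 IFF 1 = 0

0


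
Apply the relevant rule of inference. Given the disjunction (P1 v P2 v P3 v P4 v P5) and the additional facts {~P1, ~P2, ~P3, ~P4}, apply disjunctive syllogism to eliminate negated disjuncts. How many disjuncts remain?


Original disjuncts (5): P1, P2, P3, P4, P5
Negated (eliminate): ~P1, ~P2, ~P3, ~P4
Remaining disjuncts: P5
Count = 5 - 4 = 1

1


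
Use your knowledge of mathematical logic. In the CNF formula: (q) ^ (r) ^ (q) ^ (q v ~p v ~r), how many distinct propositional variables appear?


Identify each variable that appears in the formula.
Variables found: p, q, r
Count = 3

3


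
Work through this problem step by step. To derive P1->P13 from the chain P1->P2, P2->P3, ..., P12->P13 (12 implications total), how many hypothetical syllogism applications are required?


With 12 implications in a chain connecting 13 propositions:
P1->P2, P2->P3, ..., P12->P13
Steps needed = (number of implications) - 1 = 12 - 1 = 11

11


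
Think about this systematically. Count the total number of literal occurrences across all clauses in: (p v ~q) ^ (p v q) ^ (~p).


Counting literals in each clause:
Clause 1: 2 literal(s)
Clause 2: 2 literal(s)
Clause 3: 1 literal(s)
Total = 5

5


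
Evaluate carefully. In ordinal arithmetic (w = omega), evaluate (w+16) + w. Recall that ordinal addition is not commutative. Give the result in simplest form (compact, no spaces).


Compute (w+16) + w.
Ordinal + is associative but NOT commutative; for finite n>0, n + w = w but w + n stays w+n.
(w+16) + w = w + (16+w) = w + w = w*2 (the finite tail 16 is absorbed by the right w).
Result = w*2

w*2


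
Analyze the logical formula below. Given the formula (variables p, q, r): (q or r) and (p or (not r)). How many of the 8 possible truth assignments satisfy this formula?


Evaluate all 8 assignments for p, q, r:
p=0, q=0, r=0: 0
p=0, q=0, r=1: 0
p=0, q=1, r=0: 1
p=0, q=1, r=1: 0
p=1, q=0, r=0: 0
p=1, q=0, r=1: 1
p=1, q=1, r=0: 1
p=1, q=1, r=1: 1
Satisfying count = 4

4


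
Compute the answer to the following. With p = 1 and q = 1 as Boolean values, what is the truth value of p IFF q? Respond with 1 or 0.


p = 1, q = 1
Operation: p IFF q
Evaluate: 1 IFF 1 = 1

1


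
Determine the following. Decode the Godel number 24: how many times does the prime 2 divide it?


Factorize 24 by dividing by 2 repeatedly.
Division steps: 2 divides 24 exactly 3 time(s).
Exponent of 2 = 3

3


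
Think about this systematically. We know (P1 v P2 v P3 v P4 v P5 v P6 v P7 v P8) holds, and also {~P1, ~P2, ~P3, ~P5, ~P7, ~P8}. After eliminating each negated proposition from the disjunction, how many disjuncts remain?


Original disjuncts (8): P1, P2, P3, P4, P5, P6, P7, P8
Negated (eliminate): ~P1, ~P2, ~P3, ~P5, ~P7, ~P8
Remaining disjuncts: P4, P6
Count = 8 - 6 = 2

2


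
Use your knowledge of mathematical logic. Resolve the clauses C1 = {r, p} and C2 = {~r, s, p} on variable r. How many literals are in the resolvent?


Remove r from C1 and ~r from C2.
C1 remainder: {p}
C2 remainder: {s, p}
Union (resolvent): {p, s}
Resolvent has 2 literal(s).

2


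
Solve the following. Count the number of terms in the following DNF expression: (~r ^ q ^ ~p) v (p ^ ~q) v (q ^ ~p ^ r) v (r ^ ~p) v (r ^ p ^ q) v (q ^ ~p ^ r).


A DNF formula is a disjunction of terms (conjunctions).
Terms are separated by v.
Counting the disjuncts: 6 terms.

6


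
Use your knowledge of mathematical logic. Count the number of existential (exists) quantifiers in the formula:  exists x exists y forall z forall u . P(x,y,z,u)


Quantifier prefix: exists x exists y forall z forall u
Mark each quantifier type:
  E E U U
Universal count = 2, Existential count = 2
Asked for existential (exists) quantifiers: 2

2


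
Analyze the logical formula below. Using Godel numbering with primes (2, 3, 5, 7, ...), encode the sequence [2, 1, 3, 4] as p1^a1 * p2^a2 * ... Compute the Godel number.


Encode each element as an exponent of the corresponding prime:
  2^2 = 4
  3^1 = 3
  5^3 = 125
  7^4 = 2401
Product = 4 * 3 * 125 * 2401 = 3601500

3601500


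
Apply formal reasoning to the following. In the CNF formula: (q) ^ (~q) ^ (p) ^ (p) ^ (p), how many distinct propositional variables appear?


Identify each variable that appears in the formula.
Variables found: p, q
Count = 2

2


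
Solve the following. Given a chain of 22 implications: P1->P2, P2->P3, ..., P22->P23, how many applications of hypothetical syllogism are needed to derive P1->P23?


With 22 implications in a chain connecting 23 propositions:
P1->P2, P2->P3, ..., P22->P23
Steps needed = (number of implications) - 1 = 22 - 1 = 21

21


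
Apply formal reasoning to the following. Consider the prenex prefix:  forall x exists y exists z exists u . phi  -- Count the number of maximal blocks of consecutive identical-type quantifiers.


Quantifier-type sequence: A E E E  (A=forall, E=exists)
Group into maximal same-type runs:
  Ax1 | Ex3
Number of blocks = 2

2


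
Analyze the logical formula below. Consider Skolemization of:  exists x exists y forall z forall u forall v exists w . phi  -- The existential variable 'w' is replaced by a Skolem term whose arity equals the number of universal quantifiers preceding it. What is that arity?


Quantifier prefix: exists x exists y forall z forall u forall v exists w
'w' is existentially quantified at position 6.
Universal variables preceding it: z, u, v
Skolem function arity = 3

3


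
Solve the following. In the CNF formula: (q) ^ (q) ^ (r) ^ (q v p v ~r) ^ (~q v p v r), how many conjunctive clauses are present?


A CNF formula is a conjunction of clauses.
Clauses are separated by ^.
Counting the conjuncts: 5 clauses.

5


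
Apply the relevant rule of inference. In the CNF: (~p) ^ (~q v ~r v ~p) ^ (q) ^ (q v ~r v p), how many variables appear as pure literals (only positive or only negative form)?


Check each variable for pure literal status:
p: mixed (not pure)
q: mixed (not pure)
r: pure negative
Pure literal count = 1

1


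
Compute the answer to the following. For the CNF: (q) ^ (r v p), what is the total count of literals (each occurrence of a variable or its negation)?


Counting literals in each clause:
Clause 1: 1 literal(s)
Clause 2: 2 literal(s)
Total = 3

3


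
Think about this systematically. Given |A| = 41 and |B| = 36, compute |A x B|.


The Cartesian product A x B contains all ordered pairs (a, b).
|A x B| = |A| * |B| = 41 * 36 = 1476

1476


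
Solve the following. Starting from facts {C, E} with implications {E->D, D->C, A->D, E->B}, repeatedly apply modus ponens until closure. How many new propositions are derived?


Initial facts: {C, E}
Apply modus ponens to closure:
  E and E->D  =>  D
  E and E->B  =>  B
Final known: {B, C, D, E}
New propositions: {B, D}
Count = 2

2


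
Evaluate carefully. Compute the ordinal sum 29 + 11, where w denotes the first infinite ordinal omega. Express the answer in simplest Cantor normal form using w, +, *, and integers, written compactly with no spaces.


Compute 29 + 11.
Ordinal + is associative but NOT commutative; for finite n>0, n + w = w but w + n stays w+n.
Both operands finite; ordinal + agrees with natural +: 29 + 11 = 40.
Result = 40

40


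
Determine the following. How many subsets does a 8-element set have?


The power set of a set with n elements has 2^n elements.
|P(S)| = 2^8 = 256

256


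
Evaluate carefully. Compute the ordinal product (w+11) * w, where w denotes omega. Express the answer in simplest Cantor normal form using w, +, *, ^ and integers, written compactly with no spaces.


Compute (w+11) * w.
Ordinal * is associative and left-distributive over +, but NOT commutative; for finite n>1, n*w = w but w*n stays w*n.
(w+11) * w = sup{(w+11)*k : k<w} = sup{w*k+11} = w^2 (the +11 tail is absorbed in the limit).
Result = w^2

w^2


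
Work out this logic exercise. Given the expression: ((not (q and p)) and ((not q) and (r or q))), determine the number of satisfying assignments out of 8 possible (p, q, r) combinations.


Check all 8 assignments:
p=0, q=0, r=0: 0
p=0, q=0, r=1: 1
p=0, q=1, r=0: 0
p=0, q=1, r=1: 0
p=1, q=0, r=0: 0
p=1, q=0, r=1: 1
p=1, q=1, r=0: 0
p=1, q=1, r=1: 0
Count of True = 2

2


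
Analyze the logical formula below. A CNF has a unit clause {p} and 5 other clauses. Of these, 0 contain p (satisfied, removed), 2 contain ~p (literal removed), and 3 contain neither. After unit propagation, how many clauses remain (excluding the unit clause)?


Satisfied (removed): 0
Shortened (remain): 2
Unchanged (remain): 3
Remaining = 2 + 3 = 5

5


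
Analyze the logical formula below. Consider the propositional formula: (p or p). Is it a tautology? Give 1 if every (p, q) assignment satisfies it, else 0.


Check all 4 assignments:
p=0, q=0: 0
p=0, q=1: 0
p=1, q=0: 1
p=1, q=1: 1
Satisfying count = 2/4.
Tautology iff count = 4: no.

0


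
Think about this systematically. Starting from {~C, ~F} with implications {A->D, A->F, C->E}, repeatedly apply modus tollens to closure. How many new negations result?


Initial negated facts: {~C, ~F}
Apply modus tollens to closure:
  ~F and A->F  =>  ~A
Final negated: {~A, ~C, ~F}
New negations: {~A}
Count = 1

1


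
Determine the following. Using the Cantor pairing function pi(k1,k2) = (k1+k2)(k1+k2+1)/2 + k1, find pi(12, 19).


k1 + k2 = 31
(k1+k2)(k1+k2+1)/2 = 31 * 32 / 2 = 496
pi = 496 + 12 = 508

508


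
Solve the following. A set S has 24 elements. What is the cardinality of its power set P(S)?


The power set of a set with n elements has 2^n elements.
|P(S)| = 2^24 = 16777216

16777216


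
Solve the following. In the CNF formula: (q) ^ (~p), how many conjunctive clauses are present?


A CNF formula is a conjunction of clauses.
Clauses are separated by ^.
Counting the conjuncts: 2 clauses.

2


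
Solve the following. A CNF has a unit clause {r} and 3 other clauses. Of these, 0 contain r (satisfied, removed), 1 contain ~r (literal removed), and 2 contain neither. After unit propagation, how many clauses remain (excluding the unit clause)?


Satisfied (removed): 0
Shortened (remain): 1
Unchanged (remain): 2
Remaining = 1 + 2 = 3

3


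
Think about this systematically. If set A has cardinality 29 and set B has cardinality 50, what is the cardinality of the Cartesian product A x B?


The Cartesian product A x B contains all ordered pairs (a, b).
|A x B| = |A| * |B| = 29 * 50 = 1450

1450


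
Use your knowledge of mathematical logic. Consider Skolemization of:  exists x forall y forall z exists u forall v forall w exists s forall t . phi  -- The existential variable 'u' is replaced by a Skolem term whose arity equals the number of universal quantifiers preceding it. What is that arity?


Quantifier prefix: exists x forall y forall z exists u forall v forall w exists s forall t
'u' is existentially quantified at position 4.
Universal variables preceding it: y, z
Skolem function arity = 2

2


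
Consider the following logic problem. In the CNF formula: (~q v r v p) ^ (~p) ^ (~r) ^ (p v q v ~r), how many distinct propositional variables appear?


Identify each variable that appears in the formula.
Variables found: p, q, r
Count = 3

3


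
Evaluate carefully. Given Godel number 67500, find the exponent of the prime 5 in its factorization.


Factorize 67500 by dividing by 5 repeatedly.
Division steps: 5 divides 67500 exactly 4 time(s).
Exponent of 5 = 4

4


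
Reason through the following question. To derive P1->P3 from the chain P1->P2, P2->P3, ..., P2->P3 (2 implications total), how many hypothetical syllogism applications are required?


With 2 implications in a chain connecting 3 propositions:
P1->P2, P2->P3, ..., P2->P3
Steps needed = (number of implications) - 1 = 2 - 1 = 1

1


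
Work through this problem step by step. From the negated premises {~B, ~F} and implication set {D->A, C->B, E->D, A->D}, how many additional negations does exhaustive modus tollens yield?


Initial negated facts: {~B, ~F}
Apply modus tollens to closure:
  ~B and C->B  =>  ~C
Final negated: {~B, ~C, ~F}
New negations: {~C}
Count = 1

1


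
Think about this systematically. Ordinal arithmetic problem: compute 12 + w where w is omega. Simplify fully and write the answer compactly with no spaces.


Compute 12 + w.
Ordinal + is associative but NOT commutative; for finite n>0, n + w = w but w + n stays w+n.
Any finite left addend is absorbed by w on the right: 12 + w = w.
Result = w

w


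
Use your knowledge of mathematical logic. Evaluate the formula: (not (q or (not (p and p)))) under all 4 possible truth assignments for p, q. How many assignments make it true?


Check all 4 assignments:
p=0, q=0: 0
p=0, q=1: 0
p=1, q=0: 1
p=1, q=1: 0
Count of True = 1

1


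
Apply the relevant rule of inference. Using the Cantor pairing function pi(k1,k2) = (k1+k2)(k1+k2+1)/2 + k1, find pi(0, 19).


k1 + k2 = 19
(k1+k2)(k1+k2+1)/2 = 19 * 20 / 2 = 190
pi = 190 + 0 = 190

190


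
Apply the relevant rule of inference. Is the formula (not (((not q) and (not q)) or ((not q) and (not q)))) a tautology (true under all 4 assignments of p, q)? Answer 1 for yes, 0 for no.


Check all 4 assignments:
p=0, q=0: 0
p=0, q=1: 1
p=1, q=0: 0
p=1, q=1: 1
Satisfying count = 2/4.
Tautology iff count = 4: no.

0


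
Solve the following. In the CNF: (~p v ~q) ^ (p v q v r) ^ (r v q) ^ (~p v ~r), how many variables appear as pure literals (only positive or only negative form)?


Check each variable for pure literal status:
p: mixed (not pure)
q: mixed (not pure)
r: mixed (not pure)
Pure literal count = 0

0


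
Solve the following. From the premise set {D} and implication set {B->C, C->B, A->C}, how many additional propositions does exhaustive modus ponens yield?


Initial facts: {D}
Apply modus ponens to closure:
  (no implication fires)
Final known: {D}
New propositions: {(none)}
Count = 0

0


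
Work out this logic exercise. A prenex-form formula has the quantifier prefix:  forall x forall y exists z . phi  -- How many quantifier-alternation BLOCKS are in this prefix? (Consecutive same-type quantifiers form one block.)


Quantifier-type sequence: A A E  (A=forall, E=exists)
Group into maximal same-type runs:
  Ax2 | Ex1
Number of blocks = 2

2


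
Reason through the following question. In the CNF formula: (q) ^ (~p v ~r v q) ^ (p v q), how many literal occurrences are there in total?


Counting literals in each clause:
Clause 1: 1 literal(s)
Clause 2: 3 literal(s)
Clause 3: 2 literal(s)
Total = 6

6


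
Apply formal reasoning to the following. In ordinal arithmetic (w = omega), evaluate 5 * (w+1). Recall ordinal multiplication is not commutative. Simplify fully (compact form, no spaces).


Compute 5 * (w+1).
Ordinal * is associative and left-distributive over +, but NOT commutative; for finite n>1, n*w = w but w*n stays w*n.
By left-distributivity: 5 * (w+1) = 5*w + 5*1 = w + 5 = w+5.
Result = w+5

w+5


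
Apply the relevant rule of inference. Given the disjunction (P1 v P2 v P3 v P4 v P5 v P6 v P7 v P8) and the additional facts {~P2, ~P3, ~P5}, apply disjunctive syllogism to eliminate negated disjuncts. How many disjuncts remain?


Original disjuncts (8): P1, P2, P3, P4, P5, P6, P7, P8
Negated (eliminate): ~P2, ~P3, ~P5
Remaining disjuncts: P1, P4, P6, P7, P8
Count = 8 - 3 = 5

5


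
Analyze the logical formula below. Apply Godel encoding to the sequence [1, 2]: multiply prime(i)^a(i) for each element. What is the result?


Encode each element as an exponent of the corresponding prime:
  2^1 = 2
  3^2 = 9
Product = 2 * 9 = 18

18


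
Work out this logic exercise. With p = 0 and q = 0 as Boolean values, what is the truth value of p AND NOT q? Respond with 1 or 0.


p = 0, q = 0
Operation: p AND NOT q
Evaluate: 0 AND NOT 0 = 0

0


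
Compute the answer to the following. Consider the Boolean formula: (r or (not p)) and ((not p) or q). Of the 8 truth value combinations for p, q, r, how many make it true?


Evaluate all 8 assignments for p, q, r:
p=0, q=0, r=0: 1
p=0, q=0, r=1: 1
p=0, q=1, r=0: 1
p=0, q=1, r=1: 1
p=1, q=0, r=0: 0
p=1, q=0, r=1: 0
p=1, q=1, r=0: 0
p=1, q=1, r=1: 1
Satisfying count = 5

5


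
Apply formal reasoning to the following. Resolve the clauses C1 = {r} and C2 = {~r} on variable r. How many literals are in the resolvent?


Remove r from C1 and ~r from C2.
C1 remainder: {}
C2 remainder: {}
Union (resolvent): {} (empty clause)
Resolvent has 0 literal(s).

0


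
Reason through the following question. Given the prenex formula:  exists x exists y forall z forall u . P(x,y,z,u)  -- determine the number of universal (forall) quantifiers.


Quantifier prefix: exists x exists y forall z forall u
Mark each quantifier type:
  E E U U
Universal count = 2, Existential count = 2
Asked for universal (forall) quantifiers: 2

2


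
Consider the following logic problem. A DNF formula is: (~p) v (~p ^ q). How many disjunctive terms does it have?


A DNF formula is a disjunction of terms (conjunctions).
Terms are separated by v.
Counting the disjuncts: 2 terms.

2


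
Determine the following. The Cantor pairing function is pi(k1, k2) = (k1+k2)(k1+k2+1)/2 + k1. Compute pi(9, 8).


k1 + k2 = 17
(k1+k2)(k1+k2+1)/2 = 17 * 18 / 2 = 153
pi = 153 + 9 = 162

162


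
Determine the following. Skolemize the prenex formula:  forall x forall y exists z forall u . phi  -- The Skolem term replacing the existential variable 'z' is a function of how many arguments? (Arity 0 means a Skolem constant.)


Quantifier prefix: forall x forall y exists z forall u
'z' is existentially quantified at position 3.
Universal variables preceding it: x, y
Skolem function arity = 2

2


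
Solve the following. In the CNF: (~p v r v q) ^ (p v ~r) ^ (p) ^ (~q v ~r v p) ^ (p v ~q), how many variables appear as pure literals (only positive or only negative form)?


Check each variable for pure literal status:
p: mixed (not pure)
q: mixed (not pure)
r: mixed (not pure)
Pure literal count = 0

0


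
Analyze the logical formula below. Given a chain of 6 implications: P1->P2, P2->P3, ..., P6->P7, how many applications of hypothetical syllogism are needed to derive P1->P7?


With 6 implications in a chain connecting 7 propositions:
P1->P2, P2->P3, ..., P6->P7
Steps needed = (number of implications) - 1 = 6 - 1 = 5

5


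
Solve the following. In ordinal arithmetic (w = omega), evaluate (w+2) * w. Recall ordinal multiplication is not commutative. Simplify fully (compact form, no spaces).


Compute (w+2) * w.
Ordinal * is associative and left-distributive over +, but NOT commutative; for finite n>1, n*w = w but w*n stays w*n.
(w+2) * w = sup{(w+2)*k : k<w} = sup{w*k+2} = w^2 (the +2 tail is absorbed in the limit).
Result = w^2

w^2


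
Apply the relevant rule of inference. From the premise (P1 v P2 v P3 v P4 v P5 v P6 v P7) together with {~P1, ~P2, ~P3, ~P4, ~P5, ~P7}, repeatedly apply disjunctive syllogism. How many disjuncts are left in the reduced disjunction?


Original disjuncts (7): P1, P2, P3, P4, P5, P6, P7
Negated (eliminate): ~P1, ~P2, ~P3, ~P4, ~P5, ~P7
Remaining disjuncts: P6
Count = 7 - 6 = 1

1


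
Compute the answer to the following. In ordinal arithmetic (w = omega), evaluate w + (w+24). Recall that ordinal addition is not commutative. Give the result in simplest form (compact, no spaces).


Compute w + (w+24).
Ordinal + is associative but NOT commutative; for finite n>0, n + w = w but w + n stays w+n.
w + (w+24) = (w+w) + 24 = w*2+24.
Result = w*2+24

w*2+24


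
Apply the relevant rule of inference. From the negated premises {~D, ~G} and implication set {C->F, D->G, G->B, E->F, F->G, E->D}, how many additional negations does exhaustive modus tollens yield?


Initial negated facts: {~D, ~G}
Apply modus tollens to closure:
  ~G and F->G  =>  ~F
  ~D and E->D  =>  ~E
  ~F and C->F  =>  ~C
Final negated: {~C, ~D, ~E, ~F, ~G}
New negations: {~C, ~E, ~F}
Count = 3

3


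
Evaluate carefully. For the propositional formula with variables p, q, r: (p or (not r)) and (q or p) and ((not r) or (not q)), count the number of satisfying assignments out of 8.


Evaluate all 8 assignments for p, q, r:
p=0, q=0, r=0: 0
p=0, q=0, r=1: 0
p=0, q=1, r=0: 1
p=0, q=1, r=1: 0
p=1, q=0, r=0: 1
p=1, q=0, r=1: 1
p=1, q=1, r=0: 1
p=1, q=1, r=1: 0
Satisfying count = 4

4


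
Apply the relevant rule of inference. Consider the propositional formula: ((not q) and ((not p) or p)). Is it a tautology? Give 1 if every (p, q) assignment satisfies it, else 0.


Check all 4 assignments:
p=0, q=0: 1
p=0, q=1: 0
p=1, q=0: 1
p=1, q=1: 0
Satisfying count = 2/4.
Tautology iff count = 4: no.

0


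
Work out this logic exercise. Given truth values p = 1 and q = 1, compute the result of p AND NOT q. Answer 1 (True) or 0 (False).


p = 1, q = 1
Operation: p AND NOT q
Evaluate: 1 AND NOT 1 = 0

0


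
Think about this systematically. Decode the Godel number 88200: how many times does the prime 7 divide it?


Factorize 88200 by dividing by 7 repeatedly.
Division steps: 7 divides 88200 exactly 2 time(s).
Exponent of 7 = 2

2


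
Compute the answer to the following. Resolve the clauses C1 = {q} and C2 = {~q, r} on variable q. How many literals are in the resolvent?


Remove q from C1 and ~q from C2.
C1 remainder: {}
C2 remainder: {r}
Union (resolvent): {r}
Resolvent has 1 literal(s).

1


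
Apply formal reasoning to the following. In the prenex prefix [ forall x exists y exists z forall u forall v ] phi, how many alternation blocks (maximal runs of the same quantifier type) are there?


Quantifier-type sequence: A E E A A  (A=forall, E=exists)
Group into maximal same-type runs:
  Ax1 | Ex2 | Ax2
Number of blocks = 3

3


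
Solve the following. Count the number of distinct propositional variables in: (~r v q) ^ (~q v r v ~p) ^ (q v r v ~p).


Identify each variable that appears in the formula.
Variables found: p, q, r
Count = 3

3


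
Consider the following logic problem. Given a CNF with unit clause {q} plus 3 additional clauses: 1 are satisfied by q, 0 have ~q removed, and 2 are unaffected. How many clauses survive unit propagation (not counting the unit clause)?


Satisfied (removed): 1
Shortened (remain): 0
Unchanged (remain): 2
Remaining = 0 + 2 = 2

2


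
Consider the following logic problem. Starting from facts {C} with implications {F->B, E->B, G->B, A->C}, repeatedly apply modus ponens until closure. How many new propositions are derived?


Initial facts: {C}
Apply modus ponens to closure:
  (no implication fires)
Final known: {C}
New propositions: {(none)}
Count = 0

0


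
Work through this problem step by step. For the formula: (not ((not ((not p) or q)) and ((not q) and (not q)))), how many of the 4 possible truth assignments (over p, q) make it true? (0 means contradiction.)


Check all 4 assignments:
p=0, q=0: 1
p=0, q=1: 1
p=1, q=0: 0
p=1, q=1: 1
Count of True = 3

3


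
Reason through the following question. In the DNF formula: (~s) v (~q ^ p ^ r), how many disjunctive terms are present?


A DNF formula is a disjunction of terms (conjunctions).
Terms are separated by v.
Counting the disjuncts: 2 terms.

2


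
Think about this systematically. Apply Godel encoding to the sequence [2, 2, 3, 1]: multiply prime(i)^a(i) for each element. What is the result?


Encode each element as an exponent of the corresponding prime:
  2^2 = 4
  3^2 = 9
  5^3 = 125
  7^1 = 7
Product = 4 * 9 * 125 * 7 = 31500

31500


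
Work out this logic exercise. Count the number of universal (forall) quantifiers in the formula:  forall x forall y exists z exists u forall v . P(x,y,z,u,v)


Quantifier prefix: forall x forall y exists z exists u forall v
Mark each quantifier type:
  U U E E U
Universal count = 3, Existential count = 2
Asked for universal (forall) quantifiers: 3

3


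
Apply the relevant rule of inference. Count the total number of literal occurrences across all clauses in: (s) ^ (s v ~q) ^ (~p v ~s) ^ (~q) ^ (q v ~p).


Counting literals in each clause:
Clause 1: 1 literal(s)
Clause 2: 2 literal(s)
Clause 3: 2 literal(s)
Clause 4: 1 literal(s)
Clause 5: 2 literal(s)
Total = 8

8


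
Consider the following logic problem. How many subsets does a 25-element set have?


The power set of a set with n elements has 2^n elements.
|P(S)| = 2^25 = 33554432

33554432


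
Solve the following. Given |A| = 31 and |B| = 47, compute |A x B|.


The Cartesian product A x B contains all ordered pairs (a, b).
|A x B| = |A| * |B| = 31 * 47 = 1457

1457


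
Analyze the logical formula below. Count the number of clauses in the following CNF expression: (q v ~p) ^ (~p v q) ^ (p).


A CNF formula is a conjunction of clauses.
Clauses are separated by ^.
Counting the conjuncts: 3 clauses.

3


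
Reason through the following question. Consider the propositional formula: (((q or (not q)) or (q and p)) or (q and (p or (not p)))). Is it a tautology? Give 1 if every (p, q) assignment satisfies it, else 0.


Check all 4 assignments:
p=0, q=0: 1
p=0, q=1: 1
p=1, q=0: 1
p=1, q=1: 1
Satisfying count = 4/4.
Tautology iff count = 4: yes.

1


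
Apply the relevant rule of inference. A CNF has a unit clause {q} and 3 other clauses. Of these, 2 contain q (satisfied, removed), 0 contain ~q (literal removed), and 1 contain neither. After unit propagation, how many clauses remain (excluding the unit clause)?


Satisfied (removed): 2
Shortened (remain): 0
Unchanged (remain): 1
Remaining = 0 + 1 = 1

1
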